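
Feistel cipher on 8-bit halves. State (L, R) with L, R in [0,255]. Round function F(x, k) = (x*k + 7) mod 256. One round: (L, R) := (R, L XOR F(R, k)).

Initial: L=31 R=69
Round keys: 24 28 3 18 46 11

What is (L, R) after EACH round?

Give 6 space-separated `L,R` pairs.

Round 1 (k=24): L=69 R=96
Round 2 (k=28): L=96 R=194
Round 3 (k=3): L=194 R=45
Round 4 (k=18): L=45 R=243
Round 5 (k=46): L=243 R=156
Round 6 (k=11): L=156 R=72

Answer: 69,96 96,194 194,45 45,243 243,156 156,72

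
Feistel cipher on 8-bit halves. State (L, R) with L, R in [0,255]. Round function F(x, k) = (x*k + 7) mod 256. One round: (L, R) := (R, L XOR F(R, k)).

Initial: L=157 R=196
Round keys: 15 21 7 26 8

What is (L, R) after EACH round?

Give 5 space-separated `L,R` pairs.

Answer: 196,30 30,185 185,8 8,110 110,127

Derivation:
Round 1 (k=15): L=196 R=30
Round 2 (k=21): L=30 R=185
Round 3 (k=7): L=185 R=8
Round 4 (k=26): L=8 R=110
Round 5 (k=8): L=110 R=127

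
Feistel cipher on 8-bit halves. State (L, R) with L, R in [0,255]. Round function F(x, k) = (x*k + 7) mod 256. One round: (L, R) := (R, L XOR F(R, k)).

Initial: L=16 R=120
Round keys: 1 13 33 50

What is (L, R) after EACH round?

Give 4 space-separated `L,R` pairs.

Answer: 120,111 111,210 210,118 118,193

Derivation:
Round 1 (k=1): L=120 R=111
Round 2 (k=13): L=111 R=210
Round 3 (k=33): L=210 R=118
Round 4 (k=50): L=118 R=193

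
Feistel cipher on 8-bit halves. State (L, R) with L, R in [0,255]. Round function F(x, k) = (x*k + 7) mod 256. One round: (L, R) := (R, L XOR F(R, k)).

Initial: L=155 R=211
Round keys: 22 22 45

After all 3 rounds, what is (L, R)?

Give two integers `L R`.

Round 1 (k=22): L=211 R=178
Round 2 (k=22): L=178 R=128
Round 3 (k=45): L=128 R=53

Answer: 128 53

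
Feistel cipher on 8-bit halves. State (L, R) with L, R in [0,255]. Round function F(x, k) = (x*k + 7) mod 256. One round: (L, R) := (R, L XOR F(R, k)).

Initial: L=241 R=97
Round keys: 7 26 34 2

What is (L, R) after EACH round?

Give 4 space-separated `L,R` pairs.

Round 1 (k=7): L=97 R=95
Round 2 (k=26): L=95 R=204
Round 3 (k=34): L=204 R=64
Round 4 (k=2): L=64 R=75

Answer: 97,95 95,204 204,64 64,75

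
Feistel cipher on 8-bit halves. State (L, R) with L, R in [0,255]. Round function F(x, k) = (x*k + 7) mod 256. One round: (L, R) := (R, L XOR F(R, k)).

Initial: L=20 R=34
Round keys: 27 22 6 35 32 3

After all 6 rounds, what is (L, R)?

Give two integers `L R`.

Answer: 47 4

Derivation:
Round 1 (k=27): L=34 R=137
Round 2 (k=22): L=137 R=239
Round 3 (k=6): L=239 R=40
Round 4 (k=35): L=40 R=144
Round 5 (k=32): L=144 R=47
Round 6 (k=3): L=47 R=4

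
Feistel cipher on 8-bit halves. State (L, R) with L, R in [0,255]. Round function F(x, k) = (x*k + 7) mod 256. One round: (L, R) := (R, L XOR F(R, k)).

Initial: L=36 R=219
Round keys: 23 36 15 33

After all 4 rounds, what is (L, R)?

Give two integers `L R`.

Answer: 187 190

Derivation:
Round 1 (k=23): L=219 R=144
Round 2 (k=36): L=144 R=156
Round 3 (k=15): L=156 R=187
Round 4 (k=33): L=187 R=190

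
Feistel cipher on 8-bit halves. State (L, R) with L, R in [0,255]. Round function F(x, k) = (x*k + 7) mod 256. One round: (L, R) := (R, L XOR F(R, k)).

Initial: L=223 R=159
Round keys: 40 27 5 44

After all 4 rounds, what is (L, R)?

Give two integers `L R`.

Answer: 255 67

Derivation:
Round 1 (k=40): L=159 R=0
Round 2 (k=27): L=0 R=152
Round 3 (k=5): L=152 R=255
Round 4 (k=44): L=255 R=67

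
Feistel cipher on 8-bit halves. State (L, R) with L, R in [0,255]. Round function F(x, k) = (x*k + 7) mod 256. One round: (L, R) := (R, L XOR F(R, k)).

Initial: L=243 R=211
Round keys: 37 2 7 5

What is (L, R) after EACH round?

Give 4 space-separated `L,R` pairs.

Answer: 211,117 117,34 34,128 128,165

Derivation:
Round 1 (k=37): L=211 R=117
Round 2 (k=2): L=117 R=34
Round 3 (k=7): L=34 R=128
Round 4 (k=5): L=128 R=165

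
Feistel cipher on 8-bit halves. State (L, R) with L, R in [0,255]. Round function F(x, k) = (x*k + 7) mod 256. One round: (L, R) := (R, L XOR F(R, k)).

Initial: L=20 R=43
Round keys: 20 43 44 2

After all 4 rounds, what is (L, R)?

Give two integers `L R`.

Round 1 (k=20): L=43 R=119
Round 2 (k=43): L=119 R=47
Round 3 (k=44): L=47 R=108
Round 4 (k=2): L=108 R=240

Answer: 108 240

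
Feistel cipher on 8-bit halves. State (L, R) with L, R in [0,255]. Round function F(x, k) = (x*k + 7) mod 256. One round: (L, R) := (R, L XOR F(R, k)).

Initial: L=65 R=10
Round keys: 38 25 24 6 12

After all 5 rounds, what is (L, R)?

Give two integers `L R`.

Round 1 (k=38): L=10 R=194
Round 2 (k=25): L=194 R=243
Round 3 (k=24): L=243 R=13
Round 4 (k=6): L=13 R=166
Round 5 (k=12): L=166 R=194

Answer: 166 194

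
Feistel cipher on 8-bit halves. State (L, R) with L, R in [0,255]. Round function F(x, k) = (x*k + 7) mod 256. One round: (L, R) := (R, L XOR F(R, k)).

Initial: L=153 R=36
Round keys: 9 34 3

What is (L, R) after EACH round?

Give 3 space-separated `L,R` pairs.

Answer: 36,210 210,207 207,166

Derivation:
Round 1 (k=9): L=36 R=210
Round 2 (k=34): L=210 R=207
Round 3 (k=3): L=207 R=166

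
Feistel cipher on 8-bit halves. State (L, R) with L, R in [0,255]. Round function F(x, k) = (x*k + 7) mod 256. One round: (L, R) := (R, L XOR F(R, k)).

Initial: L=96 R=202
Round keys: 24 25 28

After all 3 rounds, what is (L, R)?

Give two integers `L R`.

Round 1 (k=24): L=202 R=151
Round 2 (k=25): L=151 R=12
Round 3 (k=28): L=12 R=192

Answer: 12 192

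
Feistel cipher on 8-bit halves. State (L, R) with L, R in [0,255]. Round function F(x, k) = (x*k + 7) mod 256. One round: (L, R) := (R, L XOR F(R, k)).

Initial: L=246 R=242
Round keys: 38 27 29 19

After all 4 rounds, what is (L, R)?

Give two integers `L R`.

Round 1 (k=38): L=242 R=5
Round 2 (k=27): L=5 R=124
Round 3 (k=29): L=124 R=22
Round 4 (k=19): L=22 R=213

Answer: 22 213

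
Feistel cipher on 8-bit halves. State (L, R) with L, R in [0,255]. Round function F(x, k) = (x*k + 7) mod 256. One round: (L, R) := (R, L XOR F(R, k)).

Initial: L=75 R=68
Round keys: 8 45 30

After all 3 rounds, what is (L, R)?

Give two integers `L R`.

Answer: 71 53

Derivation:
Round 1 (k=8): L=68 R=108
Round 2 (k=45): L=108 R=71
Round 3 (k=30): L=71 R=53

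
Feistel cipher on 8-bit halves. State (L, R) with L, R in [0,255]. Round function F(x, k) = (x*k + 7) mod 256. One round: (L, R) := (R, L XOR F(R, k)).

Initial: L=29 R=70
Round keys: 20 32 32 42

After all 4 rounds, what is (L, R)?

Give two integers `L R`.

Round 1 (k=20): L=70 R=98
Round 2 (k=32): L=98 R=1
Round 3 (k=32): L=1 R=69
Round 4 (k=42): L=69 R=88

Answer: 69 88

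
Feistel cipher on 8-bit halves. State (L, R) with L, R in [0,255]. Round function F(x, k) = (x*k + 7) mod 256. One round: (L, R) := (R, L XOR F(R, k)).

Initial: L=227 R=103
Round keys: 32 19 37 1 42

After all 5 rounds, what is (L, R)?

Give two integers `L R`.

Answer: 162 20

Derivation:
Round 1 (k=32): L=103 R=4
Round 2 (k=19): L=4 R=52
Round 3 (k=37): L=52 R=143
Round 4 (k=1): L=143 R=162
Round 5 (k=42): L=162 R=20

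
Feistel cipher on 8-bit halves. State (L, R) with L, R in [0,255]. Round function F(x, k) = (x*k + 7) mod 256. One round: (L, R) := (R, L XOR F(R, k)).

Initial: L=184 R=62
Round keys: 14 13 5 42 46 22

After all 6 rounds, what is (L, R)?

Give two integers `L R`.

Answer: 109 42

Derivation:
Round 1 (k=14): L=62 R=211
Round 2 (k=13): L=211 R=128
Round 3 (k=5): L=128 R=84
Round 4 (k=42): L=84 R=79
Round 5 (k=46): L=79 R=109
Round 6 (k=22): L=109 R=42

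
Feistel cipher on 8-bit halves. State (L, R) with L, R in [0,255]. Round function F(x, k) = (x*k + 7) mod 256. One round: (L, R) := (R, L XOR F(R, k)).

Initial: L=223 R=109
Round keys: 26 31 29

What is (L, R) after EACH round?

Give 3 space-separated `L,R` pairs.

Round 1 (k=26): L=109 R=198
Round 2 (k=31): L=198 R=108
Round 3 (k=29): L=108 R=133

Answer: 109,198 198,108 108,133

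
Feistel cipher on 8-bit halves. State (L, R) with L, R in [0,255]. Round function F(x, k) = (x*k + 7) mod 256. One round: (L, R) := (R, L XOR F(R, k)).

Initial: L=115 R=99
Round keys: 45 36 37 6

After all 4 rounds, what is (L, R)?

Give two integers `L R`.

Answer: 66 235

Derivation:
Round 1 (k=45): L=99 R=29
Round 2 (k=36): L=29 R=120
Round 3 (k=37): L=120 R=66
Round 4 (k=6): L=66 R=235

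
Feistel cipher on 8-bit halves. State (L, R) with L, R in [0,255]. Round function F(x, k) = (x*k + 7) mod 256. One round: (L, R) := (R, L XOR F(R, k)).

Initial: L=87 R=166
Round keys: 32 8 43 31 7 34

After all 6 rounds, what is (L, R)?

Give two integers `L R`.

Round 1 (k=32): L=166 R=144
Round 2 (k=8): L=144 R=33
Round 3 (k=43): L=33 R=2
Round 4 (k=31): L=2 R=100
Round 5 (k=7): L=100 R=193
Round 6 (k=34): L=193 R=205

Answer: 193 205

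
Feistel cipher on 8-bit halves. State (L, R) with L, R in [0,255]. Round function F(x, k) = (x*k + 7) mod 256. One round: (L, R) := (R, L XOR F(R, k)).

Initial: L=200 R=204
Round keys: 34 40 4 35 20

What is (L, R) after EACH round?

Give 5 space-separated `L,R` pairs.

Round 1 (k=34): L=204 R=215
Round 2 (k=40): L=215 R=83
Round 3 (k=4): L=83 R=132
Round 4 (k=35): L=132 R=64
Round 5 (k=20): L=64 R=131

Answer: 204,215 215,83 83,132 132,64 64,131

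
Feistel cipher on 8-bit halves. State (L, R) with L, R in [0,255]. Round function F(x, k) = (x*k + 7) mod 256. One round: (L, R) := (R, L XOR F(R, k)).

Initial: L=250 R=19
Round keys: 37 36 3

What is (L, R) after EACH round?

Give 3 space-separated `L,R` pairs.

Round 1 (k=37): L=19 R=60
Round 2 (k=36): L=60 R=100
Round 3 (k=3): L=100 R=15

Answer: 19,60 60,100 100,15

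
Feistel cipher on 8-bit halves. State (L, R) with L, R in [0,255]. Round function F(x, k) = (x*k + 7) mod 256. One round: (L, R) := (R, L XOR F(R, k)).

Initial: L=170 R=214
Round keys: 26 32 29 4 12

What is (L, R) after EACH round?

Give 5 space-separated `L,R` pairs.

Answer: 214,105 105,241 241,61 61,10 10,66

Derivation:
Round 1 (k=26): L=214 R=105
Round 2 (k=32): L=105 R=241
Round 3 (k=29): L=241 R=61
Round 4 (k=4): L=61 R=10
Round 5 (k=12): L=10 R=66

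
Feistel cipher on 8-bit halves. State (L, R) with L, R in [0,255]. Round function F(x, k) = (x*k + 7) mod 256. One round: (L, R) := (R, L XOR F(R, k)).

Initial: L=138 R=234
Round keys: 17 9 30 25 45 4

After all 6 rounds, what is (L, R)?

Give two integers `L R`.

Round 1 (k=17): L=234 R=27
Round 2 (k=9): L=27 R=16
Round 3 (k=30): L=16 R=252
Round 4 (k=25): L=252 R=179
Round 5 (k=45): L=179 R=130
Round 6 (k=4): L=130 R=188

Answer: 130 188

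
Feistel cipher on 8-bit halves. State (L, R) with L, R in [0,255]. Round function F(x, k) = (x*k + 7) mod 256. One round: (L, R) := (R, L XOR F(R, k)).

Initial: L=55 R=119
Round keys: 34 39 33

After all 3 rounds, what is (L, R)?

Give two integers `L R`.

Answer: 2 171

Derivation:
Round 1 (k=34): L=119 R=226
Round 2 (k=39): L=226 R=2
Round 3 (k=33): L=2 R=171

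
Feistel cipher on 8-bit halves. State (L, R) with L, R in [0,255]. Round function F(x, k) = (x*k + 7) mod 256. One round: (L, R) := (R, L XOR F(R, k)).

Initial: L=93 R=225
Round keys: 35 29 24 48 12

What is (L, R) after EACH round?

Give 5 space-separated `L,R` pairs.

Round 1 (k=35): L=225 R=151
Round 2 (k=29): L=151 R=195
Round 3 (k=24): L=195 R=216
Round 4 (k=48): L=216 R=68
Round 5 (k=12): L=68 R=239

Answer: 225,151 151,195 195,216 216,68 68,239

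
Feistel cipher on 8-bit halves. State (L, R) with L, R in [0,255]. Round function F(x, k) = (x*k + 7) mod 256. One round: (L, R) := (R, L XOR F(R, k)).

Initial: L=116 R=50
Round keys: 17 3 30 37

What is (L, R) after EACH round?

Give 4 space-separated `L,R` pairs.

Answer: 50,45 45,188 188,34 34,77

Derivation:
Round 1 (k=17): L=50 R=45
Round 2 (k=3): L=45 R=188
Round 3 (k=30): L=188 R=34
Round 4 (k=37): L=34 R=77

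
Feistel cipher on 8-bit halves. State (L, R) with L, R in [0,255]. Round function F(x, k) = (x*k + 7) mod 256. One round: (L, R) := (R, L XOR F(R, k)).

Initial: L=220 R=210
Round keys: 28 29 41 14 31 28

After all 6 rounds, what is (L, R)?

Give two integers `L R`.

Answer: 236 92

Derivation:
Round 1 (k=28): L=210 R=35
Round 2 (k=29): L=35 R=44
Round 3 (k=41): L=44 R=48
Round 4 (k=14): L=48 R=139
Round 5 (k=31): L=139 R=236
Round 6 (k=28): L=236 R=92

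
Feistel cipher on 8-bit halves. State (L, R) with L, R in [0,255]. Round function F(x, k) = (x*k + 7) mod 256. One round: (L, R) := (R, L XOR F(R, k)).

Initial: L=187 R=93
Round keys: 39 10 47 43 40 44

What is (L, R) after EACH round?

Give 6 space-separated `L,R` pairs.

Answer: 93,137 137,60 60,130 130,225 225,173 173,34

Derivation:
Round 1 (k=39): L=93 R=137
Round 2 (k=10): L=137 R=60
Round 3 (k=47): L=60 R=130
Round 4 (k=43): L=130 R=225
Round 5 (k=40): L=225 R=173
Round 6 (k=44): L=173 R=34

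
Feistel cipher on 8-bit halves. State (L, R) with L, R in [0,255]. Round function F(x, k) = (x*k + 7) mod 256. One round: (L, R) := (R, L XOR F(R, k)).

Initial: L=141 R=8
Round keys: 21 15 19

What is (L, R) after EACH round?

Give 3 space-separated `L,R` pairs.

Answer: 8,34 34,13 13,220

Derivation:
Round 1 (k=21): L=8 R=34
Round 2 (k=15): L=34 R=13
Round 3 (k=19): L=13 R=220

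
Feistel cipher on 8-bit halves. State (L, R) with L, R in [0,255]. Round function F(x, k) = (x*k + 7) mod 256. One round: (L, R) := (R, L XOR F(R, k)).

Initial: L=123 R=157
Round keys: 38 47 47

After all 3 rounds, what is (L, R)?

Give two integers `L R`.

Round 1 (k=38): L=157 R=46
Round 2 (k=47): L=46 R=228
Round 3 (k=47): L=228 R=205

Answer: 228 205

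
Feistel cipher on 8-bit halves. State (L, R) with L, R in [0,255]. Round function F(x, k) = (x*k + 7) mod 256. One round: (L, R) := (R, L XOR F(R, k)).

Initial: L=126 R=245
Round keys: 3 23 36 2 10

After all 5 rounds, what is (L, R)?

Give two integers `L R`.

Round 1 (k=3): L=245 R=152
Round 2 (k=23): L=152 R=90
Round 3 (k=36): L=90 R=55
Round 4 (k=2): L=55 R=47
Round 5 (k=10): L=47 R=234

Answer: 47 234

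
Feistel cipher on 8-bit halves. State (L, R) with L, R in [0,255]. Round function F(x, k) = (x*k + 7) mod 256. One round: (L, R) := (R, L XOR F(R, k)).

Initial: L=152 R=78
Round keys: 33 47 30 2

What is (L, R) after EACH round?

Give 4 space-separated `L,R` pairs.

Answer: 78,141 141,164 164,178 178,207

Derivation:
Round 1 (k=33): L=78 R=141
Round 2 (k=47): L=141 R=164
Round 3 (k=30): L=164 R=178
Round 4 (k=2): L=178 R=207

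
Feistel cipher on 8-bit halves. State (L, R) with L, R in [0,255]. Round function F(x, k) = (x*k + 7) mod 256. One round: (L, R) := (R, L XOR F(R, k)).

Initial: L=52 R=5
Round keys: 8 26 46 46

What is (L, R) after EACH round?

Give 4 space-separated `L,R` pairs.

Answer: 5,27 27,192 192,156 156,207

Derivation:
Round 1 (k=8): L=5 R=27
Round 2 (k=26): L=27 R=192
Round 3 (k=46): L=192 R=156
Round 4 (k=46): L=156 R=207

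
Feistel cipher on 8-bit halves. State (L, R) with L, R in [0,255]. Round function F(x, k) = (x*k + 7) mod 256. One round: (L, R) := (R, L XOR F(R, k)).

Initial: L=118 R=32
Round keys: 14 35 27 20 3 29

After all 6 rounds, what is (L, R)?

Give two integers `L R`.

Round 1 (k=14): L=32 R=177
Round 2 (k=35): L=177 R=26
Round 3 (k=27): L=26 R=116
Round 4 (k=20): L=116 R=13
Round 5 (k=3): L=13 R=90
Round 6 (k=29): L=90 R=52

Answer: 90 52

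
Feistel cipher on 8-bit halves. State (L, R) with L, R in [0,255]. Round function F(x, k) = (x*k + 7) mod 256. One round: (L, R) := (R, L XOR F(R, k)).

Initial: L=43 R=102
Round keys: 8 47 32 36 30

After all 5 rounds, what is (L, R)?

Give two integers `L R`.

Round 1 (k=8): L=102 R=28
Round 2 (k=47): L=28 R=77
Round 3 (k=32): L=77 R=187
Round 4 (k=36): L=187 R=30
Round 5 (k=30): L=30 R=48

Answer: 30 48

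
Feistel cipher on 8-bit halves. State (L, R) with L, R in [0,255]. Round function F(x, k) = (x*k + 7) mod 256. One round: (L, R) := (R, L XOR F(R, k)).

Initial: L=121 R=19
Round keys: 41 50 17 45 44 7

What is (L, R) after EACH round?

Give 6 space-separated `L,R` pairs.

Answer: 19,107 107,254 254,142 142,3 3,5 5,41

Derivation:
Round 1 (k=41): L=19 R=107
Round 2 (k=50): L=107 R=254
Round 3 (k=17): L=254 R=142
Round 4 (k=45): L=142 R=3
Round 5 (k=44): L=3 R=5
Round 6 (k=7): L=5 R=41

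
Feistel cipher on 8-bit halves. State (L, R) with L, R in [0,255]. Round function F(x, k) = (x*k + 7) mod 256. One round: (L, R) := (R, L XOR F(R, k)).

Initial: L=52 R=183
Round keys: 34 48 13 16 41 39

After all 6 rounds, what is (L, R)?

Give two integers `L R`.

Round 1 (k=34): L=183 R=97
Round 2 (k=48): L=97 R=128
Round 3 (k=13): L=128 R=230
Round 4 (k=16): L=230 R=231
Round 5 (k=41): L=231 R=224
Round 6 (k=39): L=224 R=192

Answer: 224 192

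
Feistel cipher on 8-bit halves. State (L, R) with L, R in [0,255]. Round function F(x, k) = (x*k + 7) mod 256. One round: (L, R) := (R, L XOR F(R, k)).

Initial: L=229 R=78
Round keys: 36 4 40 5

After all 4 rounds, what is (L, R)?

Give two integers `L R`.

Answer: 53 49

Derivation:
Round 1 (k=36): L=78 R=26
Round 2 (k=4): L=26 R=33
Round 3 (k=40): L=33 R=53
Round 4 (k=5): L=53 R=49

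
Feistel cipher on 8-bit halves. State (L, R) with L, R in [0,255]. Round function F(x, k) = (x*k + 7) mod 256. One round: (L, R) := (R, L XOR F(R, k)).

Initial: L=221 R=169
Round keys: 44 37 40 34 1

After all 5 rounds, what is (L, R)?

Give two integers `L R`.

Round 1 (k=44): L=169 R=206
Round 2 (k=37): L=206 R=100
Round 3 (k=40): L=100 R=105
Round 4 (k=34): L=105 R=157
Round 5 (k=1): L=157 R=205

Answer: 157 205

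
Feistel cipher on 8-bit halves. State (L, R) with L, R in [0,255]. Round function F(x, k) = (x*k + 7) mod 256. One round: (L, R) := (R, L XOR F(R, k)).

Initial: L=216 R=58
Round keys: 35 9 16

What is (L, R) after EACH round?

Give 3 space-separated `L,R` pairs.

Answer: 58,45 45,166 166,74

Derivation:
Round 1 (k=35): L=58 R=45
Round 2 (k=9): L=45 R=166
Round 3 (k=16): L=166 R=74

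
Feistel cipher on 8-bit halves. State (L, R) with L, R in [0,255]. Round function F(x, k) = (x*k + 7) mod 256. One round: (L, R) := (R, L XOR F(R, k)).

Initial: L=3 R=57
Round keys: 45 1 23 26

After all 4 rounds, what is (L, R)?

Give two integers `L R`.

Round 1 (k=45): L=57 R=15
Round 2 (k=1): L=15 R=47
Round 3 (k=23): L=47 R=79
Round 4 (k=26): L=79 R=34

Answer: 79 34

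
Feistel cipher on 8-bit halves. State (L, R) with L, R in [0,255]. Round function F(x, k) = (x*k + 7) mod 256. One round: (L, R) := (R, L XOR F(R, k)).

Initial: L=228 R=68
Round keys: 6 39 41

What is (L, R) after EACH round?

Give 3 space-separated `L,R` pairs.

Answer: 68,123 123,128 128,252

Derivation:
Round 1 (k=6): L=68 R=123
Round 2 (k=39): L=123 R=128
Round 3 (k=41): L=128 R=252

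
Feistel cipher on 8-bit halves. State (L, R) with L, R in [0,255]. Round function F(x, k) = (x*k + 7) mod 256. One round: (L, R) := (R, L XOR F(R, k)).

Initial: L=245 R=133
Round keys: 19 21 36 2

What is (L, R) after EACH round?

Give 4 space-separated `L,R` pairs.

Answer: 133,19 19,19 19,160 160,84

Derivation:
Round 1 (k=19): L=133 R=19
Round 2 (k=21): L=19 R=19
Round 3 (k=36): L=19 R=160
Round 4 (k=2): L=160 R=84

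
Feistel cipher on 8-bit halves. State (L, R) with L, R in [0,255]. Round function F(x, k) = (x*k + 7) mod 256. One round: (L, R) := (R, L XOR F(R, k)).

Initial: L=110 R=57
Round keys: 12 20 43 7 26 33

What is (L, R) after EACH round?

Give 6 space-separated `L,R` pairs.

Answer: 57,221 221,114 114,240 240,229 229,185 185,5

Derivation:
Round 1 (k=12): L=57 R=221
Round 2 (k=20): L=221 R=114
Round 3 (k=43): L=114 R=240
Round 4 (k=7): L=240 R=229
Round 5 (k=26): L=229 R=185
Round 6 (k=33): L=185 R=5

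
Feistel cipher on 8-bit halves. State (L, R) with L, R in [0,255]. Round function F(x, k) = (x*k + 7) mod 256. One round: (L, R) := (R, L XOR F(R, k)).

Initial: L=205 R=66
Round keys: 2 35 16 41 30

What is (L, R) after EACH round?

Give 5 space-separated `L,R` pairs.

Round 1 (k=2): L=66 R=70
Round 2 (k=35): L=70 R=219
Round 3 (k=16): L=219 R=241
Round 4 (k=41): L=241 R=123
Round 5 (k=30): L=123 R=128

Answer: 66,70 70,219 219,241 241,123 123,128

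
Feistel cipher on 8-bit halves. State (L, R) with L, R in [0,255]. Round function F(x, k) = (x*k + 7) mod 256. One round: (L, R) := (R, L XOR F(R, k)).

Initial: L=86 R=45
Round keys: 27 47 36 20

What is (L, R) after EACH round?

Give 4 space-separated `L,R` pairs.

Round 1 (k=27): L=45 R=144
Round 2 (k=47): L=144 R=90
Round 3 (k=36): L=90 R=63
Round 4 (k=20): L=63 R=169

Answer: 45,144 144,90 90,63 63,169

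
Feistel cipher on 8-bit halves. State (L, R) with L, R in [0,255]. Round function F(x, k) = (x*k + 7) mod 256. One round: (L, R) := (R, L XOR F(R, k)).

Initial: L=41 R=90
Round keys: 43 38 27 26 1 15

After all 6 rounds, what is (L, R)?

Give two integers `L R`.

Answer: 39 222

Derivation:
Round 1 (k=43): L=90 R=12
Round 2 (k=38): L=12 R=149
Round 3 (k=27): L=149 R=178
Round 4 (k=26): L=178 R=142
Round 5 (k=1): L=142 R=39
Round 6 (k=15): L=39 R=222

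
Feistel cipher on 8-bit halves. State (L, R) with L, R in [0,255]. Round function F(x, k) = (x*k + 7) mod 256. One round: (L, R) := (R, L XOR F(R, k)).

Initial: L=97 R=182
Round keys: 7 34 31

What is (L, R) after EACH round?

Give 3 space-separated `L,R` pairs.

Answer: 182,96 96,113 113,214

Derivation:
Round 1 (k=7): L=182 R=96
Round 2 (k=34): L=96 R=113
Round 3 (k=31): L=113 R=214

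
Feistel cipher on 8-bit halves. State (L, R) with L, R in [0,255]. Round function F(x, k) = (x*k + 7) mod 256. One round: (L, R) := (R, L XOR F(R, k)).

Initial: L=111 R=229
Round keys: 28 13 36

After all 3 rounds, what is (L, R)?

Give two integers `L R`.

Answer: 182 227

Derivation:
Round 1 (k=28): L=229 R=124
Round 2 (k=13): L=124 R=182
Round 3 (k=36): L=182 R=227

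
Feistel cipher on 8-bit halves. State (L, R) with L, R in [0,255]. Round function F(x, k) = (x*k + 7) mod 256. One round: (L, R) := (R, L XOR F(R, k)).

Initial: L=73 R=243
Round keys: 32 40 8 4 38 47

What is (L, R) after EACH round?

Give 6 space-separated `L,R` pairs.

Answer: 243,46 46,196 196,9 9,239 239,136 136,16

Derivation:
Round 1 (k=32): L=243 R=46
Round 2 (k=40): L=46 R=196
Round 3 (k=8): L=196 R=9
Round 4 (k=4): L=9 R=239
Round 5 (k=38): L=239 R=136
Round 6 (k=47): L=136 R=16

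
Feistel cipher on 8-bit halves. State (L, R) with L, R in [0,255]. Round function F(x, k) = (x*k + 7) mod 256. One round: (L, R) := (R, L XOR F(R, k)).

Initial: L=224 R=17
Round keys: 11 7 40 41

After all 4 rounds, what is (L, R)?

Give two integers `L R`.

Round 1 (k=11): L=17 R=34
Round 2 (k=7): L=34 R=228
Round 3 (k=40): L=228 R=133
Round 4 (k=41): L=133 R=176

Answer: 133 176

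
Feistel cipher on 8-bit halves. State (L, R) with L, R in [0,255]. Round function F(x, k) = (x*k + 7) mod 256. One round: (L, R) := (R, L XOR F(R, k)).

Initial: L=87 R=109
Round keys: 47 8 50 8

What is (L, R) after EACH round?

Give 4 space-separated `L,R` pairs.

Round 1 (k=47): L=109 R=93
Round 2 (k=8): L=93 R=130
Round 3 (k=50): L=130 R=54
Round 4 (k=8): L=54 R=53

Answer: 109,93 93,130 130,54 54,53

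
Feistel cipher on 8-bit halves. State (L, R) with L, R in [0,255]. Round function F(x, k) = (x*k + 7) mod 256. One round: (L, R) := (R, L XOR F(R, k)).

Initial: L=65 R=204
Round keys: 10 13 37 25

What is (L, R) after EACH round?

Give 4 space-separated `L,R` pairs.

Answer: 204,190 190,97 97,178 178,8

Derivation:
Round 1 (k=10): L=204 R=190
Round 2 (k=13): L=190 R=97
Round 3 (k=37): L=97 R=178
Round 4 (k=25): L=178 R=8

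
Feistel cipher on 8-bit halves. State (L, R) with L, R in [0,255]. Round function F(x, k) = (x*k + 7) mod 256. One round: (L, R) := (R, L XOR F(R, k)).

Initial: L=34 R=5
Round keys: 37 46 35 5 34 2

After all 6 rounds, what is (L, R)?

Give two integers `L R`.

Answer: 140 119

Derivation:
Round 1 (k=37): L=5 R=226
Round 2 (k=46): L=226 R=166
Round 3 (k=35): L=166 R=91
Round 4 (k=5): L=91 R=104
Round 5 (k=34): L=104 R=140
Round 6 (k=2): L=140 R=119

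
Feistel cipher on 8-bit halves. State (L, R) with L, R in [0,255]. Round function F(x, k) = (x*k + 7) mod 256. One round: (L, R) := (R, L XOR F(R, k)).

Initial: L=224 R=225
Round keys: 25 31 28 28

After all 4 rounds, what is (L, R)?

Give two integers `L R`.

Answer: 79 109

Derivation:
Round 1 (k=25): L=225 R=224
Round 2 (k=31): L=224 R=198
Round 3 (k=28): L=198 R=79
Round 4 (k=28): L=79 R=109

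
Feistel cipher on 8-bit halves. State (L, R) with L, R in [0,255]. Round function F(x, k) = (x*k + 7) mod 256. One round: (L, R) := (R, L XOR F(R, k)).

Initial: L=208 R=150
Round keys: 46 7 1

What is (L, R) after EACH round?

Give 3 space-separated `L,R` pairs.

Round 1 (k=46): L=150 R=43
Round 2 (k=7): L=43 R=162
Round 3 (k=1): L=162 R=130

Answer: 150,43 43,162 162,130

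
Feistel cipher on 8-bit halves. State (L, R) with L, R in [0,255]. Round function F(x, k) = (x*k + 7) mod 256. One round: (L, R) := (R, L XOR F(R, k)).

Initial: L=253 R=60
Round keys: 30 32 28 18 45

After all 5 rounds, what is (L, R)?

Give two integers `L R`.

Answer: 210 120

Derivation:
Round 1 (k=30): L=60 R=242
Round 2 (k=32): L=242 R=123
Round 3 (k=28): L=123 R=137
Round 4 (k=18): L=137 R=210
Round 5 (k=45): L=210 R=120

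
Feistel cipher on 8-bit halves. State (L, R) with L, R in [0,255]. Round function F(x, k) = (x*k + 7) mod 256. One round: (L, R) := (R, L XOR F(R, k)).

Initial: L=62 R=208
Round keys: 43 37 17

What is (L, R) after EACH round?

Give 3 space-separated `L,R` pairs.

Round 1 (k=43): L=208 R=201
Round 2 (k=37): L=201 R=196
Round 3 (k=17): L=196 R=194

Answer: 208,201 201,196 196,194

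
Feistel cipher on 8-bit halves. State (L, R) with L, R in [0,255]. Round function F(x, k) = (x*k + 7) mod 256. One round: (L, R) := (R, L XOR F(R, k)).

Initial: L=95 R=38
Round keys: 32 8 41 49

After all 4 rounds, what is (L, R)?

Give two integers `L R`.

Answer: 136 238

Derivation:
Round 1 (k=32): L=38 R=152
Round 2 (k=8): L=152 R=225
Round 3 (k=41): L=225 R=136
Round 4 (k=49): L=136 R=238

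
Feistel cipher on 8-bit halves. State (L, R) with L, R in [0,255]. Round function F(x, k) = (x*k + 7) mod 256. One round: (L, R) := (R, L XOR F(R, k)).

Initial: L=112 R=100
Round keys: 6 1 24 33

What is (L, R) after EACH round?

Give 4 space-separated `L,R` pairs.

Answer: 100,47 47,82 82,152 152,205

Derivation:
Round 1 (k=6): L=100 R=47
Round 2 (k=1): L=47 R=82
Round 3 (k=24): L=82 R=152
Round 4 (k=33): L=152 R=205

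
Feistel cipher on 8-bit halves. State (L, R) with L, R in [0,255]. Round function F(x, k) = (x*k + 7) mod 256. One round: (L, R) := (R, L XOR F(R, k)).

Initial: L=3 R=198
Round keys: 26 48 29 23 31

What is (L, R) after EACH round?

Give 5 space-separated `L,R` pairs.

Round 1 (k=26): L=198 R=32
Round 2 (k=48): L=32 R=193
Round 3 (k=29): L=193 R=196
Round 4 (k=23): L=196 R=98
Round 5 (k=31): L=98 R=33

Answer: 198,32 32,193 193,196 196,98 98,33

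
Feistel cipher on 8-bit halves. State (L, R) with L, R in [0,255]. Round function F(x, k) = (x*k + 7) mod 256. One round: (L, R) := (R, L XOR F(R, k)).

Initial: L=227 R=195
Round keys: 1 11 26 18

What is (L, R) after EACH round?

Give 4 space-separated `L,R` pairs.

Round 1 (k=1): L=195 R=41
Round 2 (k=11): L=41 R=9
Round 3 (k=26): L=9 R=216
Round 4 (k=18): L=216 R=62

Answer: 195,41 41,9 9,216 216,62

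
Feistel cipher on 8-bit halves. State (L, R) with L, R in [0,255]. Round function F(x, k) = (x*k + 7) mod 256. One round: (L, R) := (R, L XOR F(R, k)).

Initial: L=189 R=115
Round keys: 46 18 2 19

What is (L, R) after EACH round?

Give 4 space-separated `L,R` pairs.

Round 1 (k=46): L=115 R=12
Round 2 (k=18): L=12 R=172
Round 3 (k=2): L=172 R=83
Round 4 (k=19): L=83 R=156

Answer: 115,12 12,172 172,83 83,156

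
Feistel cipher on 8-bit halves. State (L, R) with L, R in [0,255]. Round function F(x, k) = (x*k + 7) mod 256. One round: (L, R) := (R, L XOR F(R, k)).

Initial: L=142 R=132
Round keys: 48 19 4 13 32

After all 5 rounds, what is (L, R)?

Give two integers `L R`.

Round 1 (k=48): L=132 R=73
Round 2 (k=19): L=73 R=246
Round 3 (k=4): L=246 R=150
Round 4 (k=13): L=150 R=83
Round 5 (k=32): L=83 R=241

Answer: 83 241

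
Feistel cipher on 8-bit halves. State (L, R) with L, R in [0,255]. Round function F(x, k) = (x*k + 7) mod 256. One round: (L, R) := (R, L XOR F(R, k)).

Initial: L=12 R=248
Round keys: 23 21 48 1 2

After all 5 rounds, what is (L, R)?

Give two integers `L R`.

Round 1 (k=23): L=248 R=67
Round 2 (k=21): L=67 R=126
Round 3 (k=48): L=126 R=228
Round 4 (k=1): L=228 R=149
Round 5 (k=2): L=149 R=213

Answer: 149 213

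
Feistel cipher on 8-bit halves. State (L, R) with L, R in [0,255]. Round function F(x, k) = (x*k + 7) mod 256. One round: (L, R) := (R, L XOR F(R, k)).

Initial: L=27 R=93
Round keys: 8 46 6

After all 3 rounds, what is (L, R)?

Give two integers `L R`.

Answer: 130 231

Derivation:
Round 1 (k=8): L=93 R=244
Round 2 (k=46): L=244 R=130
Round 3 (k=6): L=130 R=231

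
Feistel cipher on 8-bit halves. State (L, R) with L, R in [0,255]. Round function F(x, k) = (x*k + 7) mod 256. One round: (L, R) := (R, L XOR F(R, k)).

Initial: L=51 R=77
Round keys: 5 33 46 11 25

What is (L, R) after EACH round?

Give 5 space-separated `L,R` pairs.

Answer: 77,187 187,111 111,66 66,178 178,43

Derivation:
Round 1 (k=5): L=77 R=187
Round 2 (k=33): L=187 R=111
Round 3 (k=46): L=111 R=66
Round 4 (k=11): L=66 R=178
Round 5 (k=25): L=178 R=43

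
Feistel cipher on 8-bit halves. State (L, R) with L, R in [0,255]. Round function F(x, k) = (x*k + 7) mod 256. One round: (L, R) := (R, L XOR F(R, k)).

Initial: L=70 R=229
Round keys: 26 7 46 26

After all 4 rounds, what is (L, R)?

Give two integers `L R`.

Answer: 194 46

Derivation:
Round 1 (k=26): L=229 R=15
Round 2 (k=7): L=15 R=149
Round 3 (k=46): L=149 R=194
Round 4 (k=26): L=194 R=46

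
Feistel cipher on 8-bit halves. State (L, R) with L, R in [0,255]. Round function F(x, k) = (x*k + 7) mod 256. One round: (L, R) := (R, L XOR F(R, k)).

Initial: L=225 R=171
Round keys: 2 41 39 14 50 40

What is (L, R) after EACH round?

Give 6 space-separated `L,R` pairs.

Answer: 171,188 188,136 136,3 3,185 185,42 42,46

Derivation:
Round 1 (k=2): L=171 R=188
Round 2 (k=41): L=188 R=136
Round 3 (k=39): L=136 R=3
Round 4 (k=14): L=3 R=185
Round 5 (k=50): L=185 R=42
Round 6 (k=40): L=42 R=46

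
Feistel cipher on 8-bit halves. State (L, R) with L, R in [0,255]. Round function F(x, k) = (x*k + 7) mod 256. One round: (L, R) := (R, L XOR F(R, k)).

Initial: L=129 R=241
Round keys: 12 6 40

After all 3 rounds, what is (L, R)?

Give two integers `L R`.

Answer: 2 133

Derivation:
Round 1 (k=12): L=241 R=210
Round 2 (k=6): L=210 R=2
Round 3 (k=40): L=2 R=133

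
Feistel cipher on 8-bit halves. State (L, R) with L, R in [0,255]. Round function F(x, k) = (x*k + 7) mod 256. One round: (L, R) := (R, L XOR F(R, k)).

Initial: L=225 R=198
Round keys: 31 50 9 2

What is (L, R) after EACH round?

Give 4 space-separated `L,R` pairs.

Round 1 (k=31): L=198 R=224
Round 2 (k=50): L=224 R=1
Round 3 (k=9): L=1 R=240
Round 4 (k=2): L=240 R=230

Answer: 198,224 224,1 1,240 240,230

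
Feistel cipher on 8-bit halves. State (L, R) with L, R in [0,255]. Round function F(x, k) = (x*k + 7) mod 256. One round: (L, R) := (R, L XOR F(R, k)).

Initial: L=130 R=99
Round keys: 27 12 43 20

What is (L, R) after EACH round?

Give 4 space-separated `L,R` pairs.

Answer: 99,250 250,220 220,1 1,199

Derivation:
Round 1 (k=27): L=99 R=250
Round 2 (k=12): L=250 R=220
Round 3 (k=43): L=220 R=1
Round 4 (k=20): L=1 R=199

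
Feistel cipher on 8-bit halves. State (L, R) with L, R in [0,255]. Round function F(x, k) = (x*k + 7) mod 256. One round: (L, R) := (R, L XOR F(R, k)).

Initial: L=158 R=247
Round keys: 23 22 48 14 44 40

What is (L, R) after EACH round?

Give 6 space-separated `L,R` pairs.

Round 1 (k=23): L=247 R=166
Round 2 (k=22): L=166 R=188
Round 3 (k=48): L=188 R=225
Round 4 (k=14): L=225 R=233
Round 5 (k=44): L=233 R=242
Round 6 (k=40): L=242 R=62

Answer: 247,166 166,188 188,225 225,233 233,242 242,62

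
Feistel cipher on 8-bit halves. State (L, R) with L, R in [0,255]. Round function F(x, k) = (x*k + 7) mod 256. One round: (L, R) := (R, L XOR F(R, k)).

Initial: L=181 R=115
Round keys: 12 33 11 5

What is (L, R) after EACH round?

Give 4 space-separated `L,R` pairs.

Answer: 115,222 222,214 214,231 231,92

Derivation:
Round 1 (k=12): L=115 R=222
Round 2 (k=33): L=222 R=214
Round 3 (k=11): L=214 R=231
Round 4 (k=5): L=231 R=92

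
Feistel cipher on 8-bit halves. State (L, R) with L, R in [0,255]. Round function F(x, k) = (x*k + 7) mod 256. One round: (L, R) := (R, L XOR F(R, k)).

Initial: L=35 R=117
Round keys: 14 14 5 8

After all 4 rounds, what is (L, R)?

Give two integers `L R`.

Answer: 115 161

Derivation:
Round 1 (k=14): L=117 R=78
Round 2 (k=14): L=78 R=62
Round 3 (k=5): L=62 R=115
Round 4 (k=8): L=115 R=161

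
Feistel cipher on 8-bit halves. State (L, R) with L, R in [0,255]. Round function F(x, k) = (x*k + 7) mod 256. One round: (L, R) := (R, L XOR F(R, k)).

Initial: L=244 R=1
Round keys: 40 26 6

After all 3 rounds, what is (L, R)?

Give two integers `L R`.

Round 1 (k=40): L=1 R=219
Round 2 (k=26): L=219 R=68
Round 3 (k=6): L=68 R=68

Answer: 68 68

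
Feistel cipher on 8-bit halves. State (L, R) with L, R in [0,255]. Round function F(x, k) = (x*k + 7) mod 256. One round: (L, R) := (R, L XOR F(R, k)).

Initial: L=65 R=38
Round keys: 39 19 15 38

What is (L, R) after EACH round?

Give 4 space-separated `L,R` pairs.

Answer: 38,144 144,145 145,22 22,218

Derivation:
Round 1 (k=39): L=38 R=144
Round 2 (k=19): L=144 R=145
Round 3 (k=15): L=145 R=22
Round 4 (k=38): L=22 R=218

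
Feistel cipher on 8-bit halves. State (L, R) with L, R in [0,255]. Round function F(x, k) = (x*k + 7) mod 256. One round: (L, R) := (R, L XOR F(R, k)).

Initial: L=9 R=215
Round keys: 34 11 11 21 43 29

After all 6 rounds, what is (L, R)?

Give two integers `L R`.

Round 1 (k=34): L=215 R=156
Round 2 (k=11): L=156 R=108
Round 3 (k=11): L=108 R=55
Round 4 (k=21): L=55 R=230
Round 5 (k=43): L=230 R=158
Round 6 (k=29): L=158 R=11

Answer: 158 11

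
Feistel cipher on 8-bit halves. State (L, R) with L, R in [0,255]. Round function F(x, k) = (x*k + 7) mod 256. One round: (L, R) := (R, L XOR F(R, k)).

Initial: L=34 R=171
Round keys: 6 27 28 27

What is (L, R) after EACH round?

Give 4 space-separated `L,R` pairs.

Round 1 (k=6): L=171 R=43
Round 2 (k=27): L=43 R=59
Round 3 (k=28): L=59 R=80
Round 4 (k=27): L=80 R=76

Answer: 171,43 43,59 59,80 80,76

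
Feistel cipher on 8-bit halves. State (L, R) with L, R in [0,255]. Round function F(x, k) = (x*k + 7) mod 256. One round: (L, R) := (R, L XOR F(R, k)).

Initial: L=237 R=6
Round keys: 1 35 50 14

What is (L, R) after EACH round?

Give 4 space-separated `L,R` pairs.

Round 1 (k=1): L=6 R=224
Round 2 (k=35): L=224 R=161
Round 3 (k=50): L=161 R=153
Round 4 (k=14): L=153 R=196

Answer: 6,224 224,161 161,153 153,196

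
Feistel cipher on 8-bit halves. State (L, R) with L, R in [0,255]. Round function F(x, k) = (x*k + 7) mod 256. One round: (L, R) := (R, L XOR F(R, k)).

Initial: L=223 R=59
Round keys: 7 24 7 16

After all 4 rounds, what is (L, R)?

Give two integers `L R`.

Round 1 (k=7): L=59 R=123
Round 2 (k=24): L=123 R=180
Round 3 (k=7): L=180 R=136
Round 4 (k=16): L=136 R=51

Answer: 136 51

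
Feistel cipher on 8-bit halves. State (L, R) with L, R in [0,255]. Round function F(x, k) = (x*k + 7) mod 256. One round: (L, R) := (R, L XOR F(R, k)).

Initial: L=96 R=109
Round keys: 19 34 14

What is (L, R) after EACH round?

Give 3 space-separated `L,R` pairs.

Answer: 109,126 126,174 174,245

Derivation:
Round 1 (k=19): L=109 R=126
Round 2 (k=34): L=126 R=174
Round 3 (k=14): L=174 R=245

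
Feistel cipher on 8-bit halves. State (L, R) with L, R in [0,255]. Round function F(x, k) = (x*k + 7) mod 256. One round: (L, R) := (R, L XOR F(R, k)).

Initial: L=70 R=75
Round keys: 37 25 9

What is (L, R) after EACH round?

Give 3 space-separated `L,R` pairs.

Answer: 75,152 152,148 148,163

Derivation:
Round 1 (k=37): L=75 R=152
Round 2 (k=25): L=152 R=148
Round 3 (k=9): L=148 R=163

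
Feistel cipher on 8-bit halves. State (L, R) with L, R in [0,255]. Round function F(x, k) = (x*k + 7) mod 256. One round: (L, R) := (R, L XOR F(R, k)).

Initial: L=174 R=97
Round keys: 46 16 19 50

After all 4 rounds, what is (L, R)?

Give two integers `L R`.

Answer: 50 29

Derivation:
Round 1 (k=46): L=97 R=219
Round 2 (k=16): L=219 R=214
Round 3 (k=19): L=214 R=50
Round 4 (k=50): L=50 R=29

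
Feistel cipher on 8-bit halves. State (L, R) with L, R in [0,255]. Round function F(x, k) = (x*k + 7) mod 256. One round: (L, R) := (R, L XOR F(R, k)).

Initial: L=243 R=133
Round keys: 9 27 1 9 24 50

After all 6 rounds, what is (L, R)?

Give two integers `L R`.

Round 1 (k=9): L=133 R=71
Round 2 (k=27): L=71 R=1
Round 3 (k=1): L=1 R=79
Round 4 (k=9): L=79 R=207
Round 5 (k=24): L=207 R=32
Round 6 (k=50): L=32 R=136

Answer: 32 136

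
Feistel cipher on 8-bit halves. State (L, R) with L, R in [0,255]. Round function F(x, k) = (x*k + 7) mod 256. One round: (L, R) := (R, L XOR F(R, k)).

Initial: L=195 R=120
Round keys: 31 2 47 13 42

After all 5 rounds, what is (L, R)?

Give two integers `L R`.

Round 1 (k=31): L=120 R=76
Round 2 (k=2): L=76 R=231
Round 3 (k=47): L=231 R=60
Round 4 (k=13): L=60 R=244
Round 5 (k=42): L=244 R=51

Answer: 244 51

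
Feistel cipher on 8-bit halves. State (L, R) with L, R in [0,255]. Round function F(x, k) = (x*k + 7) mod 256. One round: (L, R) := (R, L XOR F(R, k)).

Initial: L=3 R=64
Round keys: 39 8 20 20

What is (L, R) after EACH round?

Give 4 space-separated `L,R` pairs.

Answer: 64,196 196,103 103,215 215,180

Derivation:
Round 1 (k=39): L=64 R=196
Round 2 (k=8): L=196 R=103
Round 3 (k=20): L=103 R=215
Round 4 (k=20): L=215 R=180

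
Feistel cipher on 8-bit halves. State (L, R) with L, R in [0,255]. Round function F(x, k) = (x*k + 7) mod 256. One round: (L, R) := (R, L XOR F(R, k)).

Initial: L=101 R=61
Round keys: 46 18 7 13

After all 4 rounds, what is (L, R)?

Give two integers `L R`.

Round 1 (k=46): L=61 R=152
Round 2 (k=18): L=152 R=138
Round 3 (k=7): L=138 R=85
Round 4 (k=13): L=85 R=210

Answer: 85 210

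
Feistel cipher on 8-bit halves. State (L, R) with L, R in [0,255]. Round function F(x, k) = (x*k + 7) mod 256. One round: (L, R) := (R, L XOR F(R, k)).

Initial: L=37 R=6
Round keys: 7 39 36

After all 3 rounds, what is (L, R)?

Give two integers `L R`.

Round 1 (k=7): L=6 R=20
Round 2 (k=39): L=20 R=21
Round 3 (k=36): L=21 R=239

Answer: 21 239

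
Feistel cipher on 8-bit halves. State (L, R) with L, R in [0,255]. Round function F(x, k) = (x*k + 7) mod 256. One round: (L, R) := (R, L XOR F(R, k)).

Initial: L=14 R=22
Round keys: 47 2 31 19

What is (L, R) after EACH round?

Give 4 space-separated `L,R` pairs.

Round 1 (k=47): L=22 R=31
Round 2 (k=2): L=31 R=83
Round 3 (k=31): L=83 R=11
Round 4 (k=19): L=11 R=139

Answer: 22,31 31,83 83,11 11,139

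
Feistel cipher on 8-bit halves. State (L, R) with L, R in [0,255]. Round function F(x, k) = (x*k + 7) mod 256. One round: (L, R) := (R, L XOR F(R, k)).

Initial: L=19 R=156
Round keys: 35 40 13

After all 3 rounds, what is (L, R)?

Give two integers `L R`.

Answer: 219 110

Derivation:
Round 1 (k=35): L=156 R=72
Round 2 (k=40): L=72 R=219
Round 3 (k=13): L=219 R=110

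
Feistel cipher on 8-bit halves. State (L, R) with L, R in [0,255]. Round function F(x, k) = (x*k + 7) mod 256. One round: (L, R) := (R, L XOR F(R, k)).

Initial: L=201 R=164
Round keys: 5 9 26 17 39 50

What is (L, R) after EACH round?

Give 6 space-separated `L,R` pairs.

Round 1 (k=5): L=164 R=242
Round 2 (k=9): L=242 R=45
Round 3 (k=26): L=45 R=107
Round 4 (k=17): L=107 R=15
Round 5 (k=39): L=15 R=59
Round 6 (k=50): L=59 R=130

Answer: 164,242 242,45 45,107 107,15 15,59 59,130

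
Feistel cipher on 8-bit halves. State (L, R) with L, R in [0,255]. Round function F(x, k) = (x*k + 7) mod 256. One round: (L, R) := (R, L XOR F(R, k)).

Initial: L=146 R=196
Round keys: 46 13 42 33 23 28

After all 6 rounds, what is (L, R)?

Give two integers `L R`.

Round 1 (k=46): L=196 R=173
Round 2 (k=13): L=173 R=20
Round 3 (k=42): L=20 R=226
Round 4 (k=33): L=226 R=61
Round 5 (k=23): L=61 R=96
Round 6 (k=28): L=96 R=186

Answer: 96 186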